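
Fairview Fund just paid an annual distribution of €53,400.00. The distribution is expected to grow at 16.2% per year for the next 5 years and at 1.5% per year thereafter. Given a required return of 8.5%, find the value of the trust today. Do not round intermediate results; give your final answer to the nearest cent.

D_1 = 62050.80000
D_2 = 72103.02960
D_3 = 83783.72040
D_4 = 97356.68310
D_5 = 113128.46576
Terminal value at year 5: TV = D_5×(1+g_2)/(r−g_2) = 114825.39275/0.07 = 1640362.75354
P_0 = D_1/(1+r)^1 + D_2/(1+r)^2 + D_3/(1+r)^3 + D_4/(1+r)^4 + D_5/(1+r)^5 + TV/(1+r)^5
    = 57189.67742 + 61248.29969 + 65594.95321 + 70250.07893 + 75235.56840 + 1090915.74177 = 1420434.31942

€1420434.32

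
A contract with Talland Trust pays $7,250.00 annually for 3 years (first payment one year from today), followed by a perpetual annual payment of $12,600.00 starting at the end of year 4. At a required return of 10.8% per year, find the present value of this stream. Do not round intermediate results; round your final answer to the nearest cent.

PV of 3-year annuity: $7,250.00 × [1 − (1+0.108)^−3] / 0.108 = 17778.74182
Perpetuity value at year 3: $12,600.00 / 0.108 = 116666.66667
PV of perpetuity: 116666.66667 / (1+0.108)^3 = 85768.43950
Total PV = 17778.74182 + 85768.43950 = 103547.18132

$103547.18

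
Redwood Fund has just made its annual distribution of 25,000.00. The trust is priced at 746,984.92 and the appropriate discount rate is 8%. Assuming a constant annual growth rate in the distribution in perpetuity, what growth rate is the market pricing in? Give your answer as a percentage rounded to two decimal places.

P = D₀(1+g)/(r−g) ⇒ P(r−g) = D₀(1+g) ⇒ g(P+D₀) = P·r − D₀
g = (P·r − D₀)/(P + D₀) = (746,984.92×0.08 − 25,000.00) / (746,984.92 + 25,000.00) = 0.045025

4.50%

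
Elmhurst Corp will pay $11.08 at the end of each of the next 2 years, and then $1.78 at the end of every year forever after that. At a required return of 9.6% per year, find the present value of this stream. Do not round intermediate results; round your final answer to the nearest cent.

PV of 2-year annuity: $11.08 × [1 − (1+0.096)^−2] / 0.096 = 19.33348
Perpetuity value at year 2: $1.78 / 0.096 = 18.54167
PV of perpetuity: 18.54167 / (1+0.096)^2 = 15.43575
Total PV = 19.33348 + 15.43575 = 34.76922

$34.77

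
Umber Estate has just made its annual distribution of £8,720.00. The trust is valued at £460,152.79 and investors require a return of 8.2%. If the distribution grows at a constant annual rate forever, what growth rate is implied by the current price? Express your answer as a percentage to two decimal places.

P = D₀(1+g)/(r−g) ⇒ P(r−g) = D₀(1+g) ⇒ g(P+D₀) = P·r − D₀
g = (P·r − D₀)/(P + D₀) = (£460,152.79×0.082 − £8,720.00) / (£460,152.79 + £8,720.00) = 0.061877

6.19%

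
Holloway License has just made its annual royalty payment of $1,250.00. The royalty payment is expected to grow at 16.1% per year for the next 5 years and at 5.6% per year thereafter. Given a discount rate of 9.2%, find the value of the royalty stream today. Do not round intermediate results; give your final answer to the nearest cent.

$57349.74

D_1 = 1451.25000
D_2 = 1684.90125
D_3 = 1956.17035
D_4 = 2271.11378
D_5 = 2636.76310
Terminal value at year 5: TV = D_5×(1+g_2)/(r−g_2) = 2784.42183/0.036 = 77345.05082
P_0 = D_1/(1+r)^1 + D_2/(1+r)^2 + D_3/(1+r)^3 + D_4/(1+r)^4 + D_5/(1+r)^5 + TV/(1+r)^5
    = 1328.98352 + 1412.95775 + 1502.23805 + 1597.15968 + 1698.07911 + 49810.32063 = 57349.73874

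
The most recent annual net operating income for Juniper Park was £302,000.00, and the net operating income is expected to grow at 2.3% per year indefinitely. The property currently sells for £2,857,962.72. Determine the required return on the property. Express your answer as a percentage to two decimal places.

13.11%

D₁ = £302,000.00 × 1.023 = £308,946.0000
P = D₁/(r − g) ⇒ r = D₁/P + g = £308,946.0000/£2,857,962.72 + 0.023 = 0.108100 + 0.023 = 0.131100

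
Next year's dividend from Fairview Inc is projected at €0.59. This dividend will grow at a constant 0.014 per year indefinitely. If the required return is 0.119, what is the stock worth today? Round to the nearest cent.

€5.62

Growing perpetuity: P = D₁ / (r − g) = €0.5900 / (0.119 − 0.014) = €5.62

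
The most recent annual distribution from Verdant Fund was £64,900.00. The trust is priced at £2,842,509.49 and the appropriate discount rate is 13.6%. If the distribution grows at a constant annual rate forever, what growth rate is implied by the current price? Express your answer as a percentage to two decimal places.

11.06%

P = D₀(1+g)/(r−g) ⇒ P(r−g) = D₀(1+g) ⇒ g(P+D₀) = P·r − D₀
g = (P·r − D₀)/(P + D₀) = (£2,842,509.49×0.136 − £64,900.00) / (£2,842,509.49 + £64,900.00) = 0.110642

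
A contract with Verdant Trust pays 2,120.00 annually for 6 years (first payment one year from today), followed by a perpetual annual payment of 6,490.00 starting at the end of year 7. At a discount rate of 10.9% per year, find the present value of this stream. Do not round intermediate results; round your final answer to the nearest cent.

PV of 6-year annuity: 2,120.00 × [1 − (1+0.109)^−6] / 0.109 = 8994.63640
Perpetuity value at year 6: 6,490.00 / 0.109 = 59541.28440
PV of perpetuity: 59541.28440 / (1+0.109)^6 = 32005.81731
Total PV = 8994.63640 + 32005.81731 = 41000.45371

41000.45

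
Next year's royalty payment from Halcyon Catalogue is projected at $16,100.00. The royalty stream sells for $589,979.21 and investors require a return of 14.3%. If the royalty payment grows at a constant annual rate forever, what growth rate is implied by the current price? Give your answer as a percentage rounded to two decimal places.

P = D₁/(r−g) ⇒ g = r − D₁/P = 0.143 − $16,100.00/$589,979.21 = 0.115711

11.57%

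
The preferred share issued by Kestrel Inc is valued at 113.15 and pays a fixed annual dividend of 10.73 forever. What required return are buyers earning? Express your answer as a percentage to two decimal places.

9.48%

P = C/r ⇒ r = C/P = 10.73/113.15 = 0.094830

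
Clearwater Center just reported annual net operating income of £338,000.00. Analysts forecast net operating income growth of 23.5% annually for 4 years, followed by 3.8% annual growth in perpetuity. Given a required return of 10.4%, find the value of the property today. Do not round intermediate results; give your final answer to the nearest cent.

£10128117.02

D_1 = 417430.00000
D_2 = 515526.05000
D_3 = 636674.67175
D_4 = 786293.21961
Terminal value at year 4: TV = D_4×(1+g_2)/(r−g_2) = 816172.36196/0.066 = 12366247.90843
P_0 = D_1/(1+r)^1 + D_2/(1+r)^2 + D_3/(1+r)^3 + D_4/(1+r)^4 + TV/(1+r)^4
    = 378106.88406 + 422972.82773 + 473162.53826 + 529307.73076 + 8324567.03828 = 10128117.01909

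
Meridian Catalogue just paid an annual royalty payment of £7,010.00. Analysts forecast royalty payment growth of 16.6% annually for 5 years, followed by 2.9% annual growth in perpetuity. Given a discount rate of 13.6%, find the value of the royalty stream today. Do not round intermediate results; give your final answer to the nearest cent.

D_1 = 8173.66000
D_2 = 9530.48756
D_3 = 11112.54849
D_4 = 12957.23155
D_5 = 15108.13198
Terminal value at year 5: TV = D_5×(1+g_2)/(r−g_2) = 15546.26781/0.107 = 145292.22251
P_0 = D_1/(1+r)^1 + D_2/(1+r)^2 + D_3/(1+r)^3 + D_4/(1+r)^4 + D_5/(1+r)^5 + TV/(1+r)^5
    = 7195.12324 + 7385.13530 + 7580.16528 + 7780.34570 + 7985.81258 + 76798.14149 = 114724.72358

£114724.72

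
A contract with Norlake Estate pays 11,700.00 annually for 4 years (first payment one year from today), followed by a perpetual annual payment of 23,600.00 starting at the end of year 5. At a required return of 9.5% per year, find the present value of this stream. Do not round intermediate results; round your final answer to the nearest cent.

PV of 4-year annuity: 11,700.00 × [1 − (1+0.095)^−4] / 0.095 = 37492.42912
Perpetuity value at year 4: 23,600.00 / 0.095 = 248421.05263
PV of perpetuity: 248421.05263 / (1+0.095)^4 = 172795.29817
Total PV = 37492.42912 + 172795.29817 = 210287.72729

210287.73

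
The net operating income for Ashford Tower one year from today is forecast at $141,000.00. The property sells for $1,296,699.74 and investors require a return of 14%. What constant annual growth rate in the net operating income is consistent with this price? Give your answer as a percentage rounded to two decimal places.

P = D₁/(r−g) ⇒ g = r − D₁/P = 0.14 − $141,000.00/$1,296,699.74 = 0.031262

3.13%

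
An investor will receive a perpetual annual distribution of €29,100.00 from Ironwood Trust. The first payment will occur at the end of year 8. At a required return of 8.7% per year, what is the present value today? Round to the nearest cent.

Value at end of year 7: C / r = €29,100.00 / 0.087 = €334,482.7586
Discount to today: PV = €334,482.7586 / (1 + 0.087)^7 = €334,482.7586 / 1.793109 = €186,537.83

€186537.83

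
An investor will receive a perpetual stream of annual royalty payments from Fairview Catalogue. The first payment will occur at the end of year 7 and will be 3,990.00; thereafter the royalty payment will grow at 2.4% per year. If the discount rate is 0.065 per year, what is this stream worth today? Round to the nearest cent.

Value at end of year 6: C₁ / (r − g) = 3,990.00 / (0.065 − 0.024) = 97,317.0732
Discount to today: PV = 97,317.0732 / (1 + 0.065)^6 = 97,317.0732 / 1.459142 = 66,694.71

66694.71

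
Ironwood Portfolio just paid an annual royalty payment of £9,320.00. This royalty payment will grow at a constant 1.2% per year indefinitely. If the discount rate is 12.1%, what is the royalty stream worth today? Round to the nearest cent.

D₁ = D₀ × (1 + g) = £9,320.00 × 1.012 = £9,431.8400
Growing perpetuity: P = D₁ / (r − g) = £9,431.8400 / (0.121 − 0.012) = £86,530.64

£86530.64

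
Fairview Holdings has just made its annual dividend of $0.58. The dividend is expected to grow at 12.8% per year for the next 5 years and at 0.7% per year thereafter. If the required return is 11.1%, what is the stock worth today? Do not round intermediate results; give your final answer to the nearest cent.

$9.09

D_1 = 0.65424
D_2 = 0.73798
D_3 = 0.83244
D_4 = 0.93900
D_5 = 1.05919
Terminal value at year 5: TV = D_5×(1+g_2)/(r−g_2) = 1.06660/0.104 = 10.25580
P_0 = D_1/(1+r)^1 + D_2/(1+r)^2 + D_3/(1+r)^3 + D_4/(1+r)^4 + D_5/(1+r)^5 + TV/(1+r)^5
    = 0.58887 + 0.59789 + 0.60703 + 0.61632 + 0.62575 + 6.05898 = 9.09485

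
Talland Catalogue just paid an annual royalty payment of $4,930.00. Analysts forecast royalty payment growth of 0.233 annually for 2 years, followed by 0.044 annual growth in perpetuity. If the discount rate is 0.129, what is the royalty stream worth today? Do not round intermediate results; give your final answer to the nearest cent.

D_1 = 6078.69000
D_2 = 7495.02477
Terminal value at year 2: TV = D_2×(1+g_2)/(r−g_2) = 7824.80586/0.085 = 92056.53953
P_0 = D_1/(1+r)^1 + D_2/(1+r)^2 + TV/(1+r)^2
    = 5384.13640 + 5880.10645 + 72221.54279 = 83485.78565

$83485.79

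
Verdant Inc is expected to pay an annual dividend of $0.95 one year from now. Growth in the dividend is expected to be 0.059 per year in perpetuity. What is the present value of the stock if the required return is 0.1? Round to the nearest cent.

$23.17

Growing perpetuity: P = D₁ / (r − g) = $0.9500 / (0.1 − 0.059) = $23.17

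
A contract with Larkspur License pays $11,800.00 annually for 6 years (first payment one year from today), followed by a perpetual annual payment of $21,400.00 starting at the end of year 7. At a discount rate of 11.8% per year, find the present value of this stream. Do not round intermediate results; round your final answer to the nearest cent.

PV of 6-year annuity: $11,800.00 × [1 − (1+0.118)^−6] / 0.118 = 48790.65998
Perpetuity value at year 6: $21,400.00 / 0.118 = 181355.93220
PV of perpetuity: 181355.93220 / (1+0.118)^6 = 92871.17596
Total PV = 48790.65998 + 92871.17596 = 141661.83594

$141661.84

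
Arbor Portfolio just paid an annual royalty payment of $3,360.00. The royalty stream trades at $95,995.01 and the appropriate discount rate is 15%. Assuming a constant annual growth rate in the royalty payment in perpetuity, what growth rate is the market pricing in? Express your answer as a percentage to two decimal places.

P = D₀(1+g)/(r−g) ⇒ P(r−g) = D₀(1+g) ⇒ g(P+D₀) = P·r − D₀
g = (P·r − D₀)/(P + D₀) = ($95,995.01×0.15 − $3,360.00) / ($95,995.01 + $3,360.00) = 0.111109

11.11%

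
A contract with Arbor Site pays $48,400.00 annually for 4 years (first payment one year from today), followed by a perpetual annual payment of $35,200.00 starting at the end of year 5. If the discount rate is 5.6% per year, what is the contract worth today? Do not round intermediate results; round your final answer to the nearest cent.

$674732.90

PV of 4-year annuity: $48,400.00 × [1 − (1+0.056)^−4] / 0.056 = 169258.73715
Perpetuity value at year 4: $35,200.00 / 0.056 = 628571.42857
PV of perpetuity: 628571.42857 / (1+0.056)^4 = 505474.16519
Total PV = 169258.73715 + 505474.16519 = 674732.90234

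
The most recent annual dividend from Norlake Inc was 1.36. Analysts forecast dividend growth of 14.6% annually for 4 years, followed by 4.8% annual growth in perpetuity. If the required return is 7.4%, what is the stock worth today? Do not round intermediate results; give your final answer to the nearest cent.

77.48

D_1 = 1.55856
D_2 = 1.78611
D_3 = 2.04688
D_4 = 2.34573
Terminal value at year 4: TV = D_4×(1+g_2)/(r−g_2) = 2.45832/0.026 = 94.55082
P_0 = D_1/(1+r)^1 + D_2/(1+r)^2 + D_3/(1+r)^3 + D_4/(1+r)^4 + TV/(1+r)^4
    = 1.45117 + 1.54846 + 1.65227 + 1.76303 + 71.06376 = 77.47869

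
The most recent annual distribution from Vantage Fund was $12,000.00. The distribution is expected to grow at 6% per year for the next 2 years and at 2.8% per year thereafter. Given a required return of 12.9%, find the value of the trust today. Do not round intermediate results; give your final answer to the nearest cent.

$129510.21

D_1 = 12720.00000
D_2 = 13483.20000
Terminal value at year 2: TV = D_2×(1+g_2)/(r−g_2) = 13860.72960/0.101 = 137234.94653
P_0 = D_1/(1+r)^1 + D_2/(1+r)^2 + TV/(1+r)^2
    = 11266.60762 + 10578.03727 + 107665.56743 = 129510.21231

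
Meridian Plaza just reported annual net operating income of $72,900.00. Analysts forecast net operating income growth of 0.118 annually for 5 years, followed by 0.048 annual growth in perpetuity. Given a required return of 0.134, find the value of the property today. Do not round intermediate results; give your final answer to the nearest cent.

$1176794.04

D_1 = 81502.20000
D_2 = 91119.45960
D_3 = 101871.55583
D_4 = 113892.39942
D_5 = 127331.70255
Terminal value at year 5: TV = D_5×(1+g_2)/(r−g_2) = 133443.62428/0.086 = 1551670.04971
P_0 = D_1/(1+r)^1 + D_2/(1+r)^2 + D_3/(1+r)^3 + D_4/(1+r)^4 + D_5/(1+r)^5 + TV/(1+r)^5
    = 71871.42857 + 70857.36961 + 69857.61837 + 68871.97296 + 67900.23436 + 827435.41410 = 1176794.03798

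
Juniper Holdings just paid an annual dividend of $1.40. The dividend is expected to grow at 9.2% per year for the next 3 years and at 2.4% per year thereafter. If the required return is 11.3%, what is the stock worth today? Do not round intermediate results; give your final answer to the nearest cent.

$19.26

D_1 = 1.52880
D_2 = 1.66945
D_3 = 1.82304
Terminal value at year 3: TV = D_3×(1+g_2)/(r−g_2) = 1.86679/0.089 = 20.97519
P_0 = D_1/(1+r)^1 + D_2/(1+r)^2 + D_3/(1+r)^3 + TV/(1+r)^3
    = 1.37358 + 1.34767 + 1.32224 + 15.21319 = 19.25669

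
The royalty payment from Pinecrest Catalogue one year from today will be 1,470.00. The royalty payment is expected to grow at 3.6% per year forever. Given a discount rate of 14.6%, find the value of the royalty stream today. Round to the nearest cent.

Growing perpetuity: P = D₁ / (r − g) = 1,470.0000 / (0.146 − 0.036) = 13,363.64

13363.64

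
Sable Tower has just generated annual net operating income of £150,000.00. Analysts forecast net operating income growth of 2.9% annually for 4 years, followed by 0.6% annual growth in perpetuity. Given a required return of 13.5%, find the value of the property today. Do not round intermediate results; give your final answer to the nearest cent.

D_1 = 154350.00000
D_2 = 158826.15000
D_3 = 163432.10835
D_4 = 168171.63949
Terminal value at year 4: TV = D_4×(1+g_2)/(r−g_2) = 169180.66933/0.129 = 1311478.05681
P_0 = D_1/(1+r)^1 + D_2/(1+r)^2 + D_3/(1+r)^3 + D_4/(1+r)^4 + TV/(1+r)^4
    = 135991.18943 + 123290.69068 + 111776.31781 + 101337.29605 + 790273.79713 = 1262669.29110

£1262669.29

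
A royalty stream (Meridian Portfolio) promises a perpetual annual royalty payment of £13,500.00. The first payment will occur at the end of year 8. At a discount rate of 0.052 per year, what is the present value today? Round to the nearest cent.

Value at end of year 7: C / r = £13,500.00 / 0.052 = £259,615.3846
Discount to today: PV = £259,615.3846 / (1 + 0.052)^7 = £259,615.3846 / 1.425969 = £182,062.39

£182062.39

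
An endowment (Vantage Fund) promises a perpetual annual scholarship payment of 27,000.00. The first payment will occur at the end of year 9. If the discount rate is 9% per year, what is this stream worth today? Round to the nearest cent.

Value at end of year 8: C / r = 27,000.00 / 0.09 = 300,000.0000
Discount to today: PV = 300,000.0000 / (1 + 0.09)^8 = 300,000.0000 / 1.992563 = 150,559.88

150559.88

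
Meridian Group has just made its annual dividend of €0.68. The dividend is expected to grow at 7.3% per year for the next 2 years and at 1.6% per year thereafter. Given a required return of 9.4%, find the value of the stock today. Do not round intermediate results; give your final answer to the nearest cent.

€9.84

D_1 = 0.72964
D_2 = 0.78290
Terminal value at year 2: TV = D_2×(1+g_2)/(r−g_2) = 0.79543/0.078 = 10.19782
P_0 = D_1/(1+r)^1 + D_2/(1+r)^2 + TV/(1+r)^2
    = 0.66695 + 0.65414 + 8.52065 = 9.84174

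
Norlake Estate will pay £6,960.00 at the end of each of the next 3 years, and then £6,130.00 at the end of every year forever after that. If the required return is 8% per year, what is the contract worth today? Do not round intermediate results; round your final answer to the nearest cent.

PV of 3-year annuity: £6,960.00 × [1 − (1+0.08)^−3] / 0.08 = 17936.59503
Perpetuity value at year 3: £6,130.00 / 0.08 = 76625.00000
PV of perpetuity: 76625.00000 / (1+0.08)^3 = 60827.39547
Total PV = 17936.59503 + 60827.39547 = 78763.99050

£78763.99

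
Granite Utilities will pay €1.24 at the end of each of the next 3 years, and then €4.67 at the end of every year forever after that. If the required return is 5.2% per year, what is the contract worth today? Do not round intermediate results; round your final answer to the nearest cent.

PV of 3-year annuity: €1.24 × [1 − (1+0.052)^−3] / 0.052 = 3.36421
Perpetuity value at year 3: €4.67 / 0.052 = 89.80769
PV of perpetuity: 89.80769 / (1+0.052)^3 = 77.13763
Total PV = 3.36421 + 77.13763 = 80.50185

€80.50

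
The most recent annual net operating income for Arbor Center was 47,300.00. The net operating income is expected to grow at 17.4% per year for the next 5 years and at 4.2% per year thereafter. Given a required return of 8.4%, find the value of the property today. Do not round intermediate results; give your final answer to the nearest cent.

D_1 = 55530.20000
D_2 = 65192.45480
D_3 = 76535.94194
D_4 = 89853.19583
D_5 = 105487.65191
Terminal value at year 5: TV = D_5×(1+g_2)/(r−g_2) = 109918.13329/0.042 = 2617098.41159
P_0 = D_1/(1+r)^1 + D_2/(1+r)^2 + D_3/(1+r)^3 + D_4/(1+r)^4 + D_5/(1+r)^5 + TV/(1+r)^5
    = 51227.12177 + 55480.29609 + 60086.59373 + 65075.33307 + 70478.26662 + 1748532.23384 = 2050879.84512

2050879.85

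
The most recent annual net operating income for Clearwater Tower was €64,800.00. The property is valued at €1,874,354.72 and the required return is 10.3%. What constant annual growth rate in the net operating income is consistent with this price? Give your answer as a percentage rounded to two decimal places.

6.61%

P = D₀(1+g)/(r−g) ⇒ P(r−g) = D₀(1+g) ⇒ g(P+D₀) = P·r − D₀
g = (P·r − D₀)/(P + D₀) = (€1,874,354.72×0.103 − €64,800.00) / (€1,874,354.72 + €64,800.00) = 0.066141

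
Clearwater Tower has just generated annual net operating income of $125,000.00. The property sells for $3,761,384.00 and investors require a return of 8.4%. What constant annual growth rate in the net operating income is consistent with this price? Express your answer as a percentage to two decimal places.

P = D₀(1+g)/(r−g) ⇒ P(r−g) = D₀(1+g) ⇒ g(P+D₀) = P·r − D₀
g = (P·r − D₀)/(P + D₀) = ($3,761,384.00×0.084 − $125,000.00) / ($3,761,384.00 + $125,000.00) = 0.049135

4.91%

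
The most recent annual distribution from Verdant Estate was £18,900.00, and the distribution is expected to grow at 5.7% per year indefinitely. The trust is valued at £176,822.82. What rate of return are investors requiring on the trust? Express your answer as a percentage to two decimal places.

D₁ = £18,900.00 × 1.057 = £19,977.3000
P = D₁/(r − g) ⇒ r = D₁/P + g = £19,977.3000/£176,822.82 + 0.057 = 0.112979 + 0.057 = 0.169979

17.00%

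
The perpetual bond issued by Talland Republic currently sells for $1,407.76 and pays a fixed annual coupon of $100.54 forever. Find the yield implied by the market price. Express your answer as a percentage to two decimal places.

P = C/r ⇒ r = C/P = $100.54/$1,407.76 = 0.071418

7.14%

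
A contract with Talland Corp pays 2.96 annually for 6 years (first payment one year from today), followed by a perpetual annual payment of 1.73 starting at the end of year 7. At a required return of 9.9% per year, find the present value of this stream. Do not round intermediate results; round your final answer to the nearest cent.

22.85

PV of 6-year annuity: 2.96 × [1 − (1+0.099)^−6] / 0.099 = 12.92944
Perpetuity value at year 6: 1.73 / 0.099 = 17.47475
PV of perpetuity: 17.47475 / (1+0.099)^6 = 9.91801
Total PV = 12.92944 + 9.91801 = 22.84745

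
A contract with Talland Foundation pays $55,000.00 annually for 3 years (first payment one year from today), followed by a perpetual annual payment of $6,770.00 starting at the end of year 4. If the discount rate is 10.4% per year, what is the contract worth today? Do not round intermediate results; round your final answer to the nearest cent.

PV of 3-year annuity: $55,000.00 × [1 − (1+0.104)^−3] / 0.104 = 135819.38585
Perpetuity value at year 3: $6,770.00 / 0.104 = 65096.15385
PV of perpetuity: 65096.15385 / (1+0.104)^3 = 48378.02217
Total PV = 135819.38585 + 48378.02217 = 184197.40802

$184197.41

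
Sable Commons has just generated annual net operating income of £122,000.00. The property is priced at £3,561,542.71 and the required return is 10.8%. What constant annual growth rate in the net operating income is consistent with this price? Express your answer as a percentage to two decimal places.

P = D₀(1+g)/(r−g) ⇒ P(r−g) = D₀(1+g) ⇒ g(P+D₀) = P·r − D₀
g = (P·r − D₀)/(P + D₀) = (£3,561,542.71×0.108 − £122,000.00) / (£3,561,542.71 + £122,000.00) = 0.071303

7.13%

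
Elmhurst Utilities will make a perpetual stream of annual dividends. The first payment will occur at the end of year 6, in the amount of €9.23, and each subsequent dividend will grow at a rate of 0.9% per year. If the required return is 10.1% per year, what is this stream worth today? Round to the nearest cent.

Value at end of year 5: C₁ / (r − g) = €9.23 / (0.101 − 0.009) = €100.3261
Discount to today: PV = €100.3261 / (1 + 0.101)^5 = €100.3261 / 1.617844 = €62.01

€62.01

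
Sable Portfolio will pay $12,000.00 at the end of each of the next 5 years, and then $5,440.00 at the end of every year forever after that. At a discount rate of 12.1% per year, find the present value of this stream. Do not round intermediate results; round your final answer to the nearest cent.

$68547.54

PV of 5-year annuity: $12,000.00 × [1 − (1+0.121)^−5] / 0.121 = 43150.36649
Perpetuity value at year 5: $5,440.00 / 0.121 = 44958.67769
PV of perpetuity: 44958.67769 / (1+0.121)^5 = 25397.17821
Total PV = 43150.36649 + 25397.17821 = 68547.54470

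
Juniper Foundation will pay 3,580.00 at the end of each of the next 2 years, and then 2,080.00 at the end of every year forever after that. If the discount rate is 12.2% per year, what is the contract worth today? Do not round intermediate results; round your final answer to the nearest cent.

PV of 2-year annuity: 3,580.00 × [1 − (1+0.122)^−2] / 0.122 = 6034.51946
Perpetuity value at year 2: 2,080.00 / 0.122 = 17049.18033
PV of perpetuity: 17049.18033 / (1+0.122)^2 = 13543.09081
Total PV = 6034.51946 + 13543.09081 = 19577.61027

19577.61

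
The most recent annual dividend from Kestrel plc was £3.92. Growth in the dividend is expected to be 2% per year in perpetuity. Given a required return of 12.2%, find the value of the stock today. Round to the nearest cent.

£39.20

D₁ = D₀ × (1 + g) = £3.92 × 1.02 = £3.9984
Growing perpetuity: P = D₁ / (r − g) = £3.9984 / (0.122 − 0.02) = £39.20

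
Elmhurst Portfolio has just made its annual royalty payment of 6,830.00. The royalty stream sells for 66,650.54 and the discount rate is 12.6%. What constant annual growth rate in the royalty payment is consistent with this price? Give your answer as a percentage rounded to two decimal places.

P = D₀(1+g)/(r−g) ⇒ P(r−g) = D₀(1+g) ⇒ g(P+D₀) = P·r − D₀
g = (P·r − D₀)/(P + D₀) = (66,650.54×0.126 − 6,830.00) / (66,650.54 + 6,830.00) = 0.021339

2.13%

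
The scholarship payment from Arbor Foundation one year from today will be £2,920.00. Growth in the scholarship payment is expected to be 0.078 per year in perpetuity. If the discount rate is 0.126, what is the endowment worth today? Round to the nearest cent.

£60833.33

Growing perpetuity: P = D₁ / (r − g) = £2,920.0000 / (0.126 − 0.078) = £60,833.33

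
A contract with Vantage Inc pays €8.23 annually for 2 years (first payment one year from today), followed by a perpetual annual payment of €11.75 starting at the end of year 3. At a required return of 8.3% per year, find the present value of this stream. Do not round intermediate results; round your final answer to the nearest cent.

€135.31

PV of 2-year annuity: €8.23 × [1 − (1+0.083)^−2] / 0.083 = 14.61612
Perpetuity value at year 2: €11.75 / 0.083 = 141.56627
PV of perpetuity: 141.56627 / (1+0.083)^2 = 120.69877
Total PV = 14.61612 + 120.69877 = 135.31490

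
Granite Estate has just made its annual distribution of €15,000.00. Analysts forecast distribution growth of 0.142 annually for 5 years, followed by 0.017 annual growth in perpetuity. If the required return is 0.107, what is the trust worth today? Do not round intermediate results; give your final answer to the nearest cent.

D_1 = 17130.00000
D_2 = 19562.46000
D_3 = 22340.32932
D_4 = 25512.65608
D_5 = 29135.45325
Terminal value at year 5: TV = D_5×(1+g_2)/(r−g_2) = 29630.75595/0.09 = 329230.62169
P_0 = D_1/(1+r)^1 + D_2/(1+r)^2 + D_3/(1+r)^3 + D_4/(1+r)^4 + D_5/(1+r)^5 + TV/(1+r)^5
    = 15474.25474 + 15963.50399 + 16468.22182 + 16988.89731 + 17526.03498 + 198044.19530 = 280465.10814

€280465.11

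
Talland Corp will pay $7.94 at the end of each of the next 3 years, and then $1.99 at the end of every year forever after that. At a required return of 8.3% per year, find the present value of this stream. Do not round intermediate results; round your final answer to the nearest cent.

$39.23

PV of 3-year annuity: $7.94 × [1 − (1+0.083)^−3] / 0.083 = 20.35189
Perpetuity value at year 3: $1.99 / 0.083 = 23.97590
PV of perpetuity: 23.97590 / (1+0.083)^3 = 18.87512
Total PV = 20.35189 + 18.87512 = 39.22700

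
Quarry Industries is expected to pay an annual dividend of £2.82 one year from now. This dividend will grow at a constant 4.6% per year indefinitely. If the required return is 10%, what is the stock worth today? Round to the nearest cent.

£52.22

Growing perpetuity: P = D₁ / (r − g) = £2.8200 / (0.1 − 0.046) = £52.22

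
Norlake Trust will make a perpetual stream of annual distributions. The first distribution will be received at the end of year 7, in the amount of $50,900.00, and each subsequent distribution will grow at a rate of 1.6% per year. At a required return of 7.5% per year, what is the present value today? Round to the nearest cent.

$559004.09

Value at end of year 6: C₁ / (r − g) = $50,900.00 / (0.075 − 0.016) = $862,711.8644
Discount to today: PV = $862,711.8644 / (1 + 0.075)^6 = $862,711.8644 / 1.543302 = $559,004.09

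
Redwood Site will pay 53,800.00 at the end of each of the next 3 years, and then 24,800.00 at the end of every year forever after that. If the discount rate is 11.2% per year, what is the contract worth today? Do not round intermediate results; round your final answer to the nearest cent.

292050.51

PV of 3-year annuity: 53,800.00 × [1 − (1+0.112)^−3] / 0.112 = 131015.87567
Perpetuity value at year 3: 24,800.00 / 0.112 = 221428.57143
PV of perpetuity: 221428.57143 / (1+0.112)^3 = 161034.63618
Total PV = 131015.87567 + 161034.63618 = 292050.51185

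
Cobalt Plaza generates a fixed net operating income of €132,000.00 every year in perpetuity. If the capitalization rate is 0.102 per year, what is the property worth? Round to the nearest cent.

Level perpetuity: PV = C / r = €132,000.00 / 0.102 = €1,294,117.65

€1294117.65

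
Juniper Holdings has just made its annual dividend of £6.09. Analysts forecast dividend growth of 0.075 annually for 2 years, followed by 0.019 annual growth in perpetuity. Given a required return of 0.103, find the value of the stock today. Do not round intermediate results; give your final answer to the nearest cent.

D_1 = 6.54675
D_2 = 7.03776
Terminal value at year 2: TV = D_2×(1+g_2)/(r−g_2) = 7.17147/0.084 = 85.37469
P_0 = D_1/(1+r)^1 + D_2/(1+r)^2 + TV/(1+r)^2
    = 5.93540 + 5.78473 + 70.17430 = 81.89444

£81.89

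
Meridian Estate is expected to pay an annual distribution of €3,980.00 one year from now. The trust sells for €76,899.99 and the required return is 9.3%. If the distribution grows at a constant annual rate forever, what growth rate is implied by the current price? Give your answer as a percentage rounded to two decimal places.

4.12%

P = D₁/(r−g) ⇒ g = r − D₁/P = 0.093 − €3,980.00/€76,899.99 = 0.041244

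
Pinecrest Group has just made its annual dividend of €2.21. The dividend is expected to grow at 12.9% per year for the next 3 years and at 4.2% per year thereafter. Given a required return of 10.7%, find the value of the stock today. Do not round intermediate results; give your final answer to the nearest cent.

€44.48

D_1 = 2.49509
D_2 = 2.81696
D_3 = 3.18034
Terminal value at year 3: TV = D_3×(1+g_2)/(r−g_2) = 3.31392/0.065 = 50.98336
P_0 = D_1/(1+r)^1 + D_2/(1+r)^2 + D_3/(1+r)^3 + TV/(1+r)^3
    = 2.25392 + 2.29871 + 2.34440 + 37.58249 = 44.47953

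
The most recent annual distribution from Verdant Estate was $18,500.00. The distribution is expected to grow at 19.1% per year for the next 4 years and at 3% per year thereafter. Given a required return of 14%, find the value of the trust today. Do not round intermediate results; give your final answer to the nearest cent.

D_1 = 22033.50000
D_2 = 26241.89850
D_3 = 31254.10111
D_4 = 37223.63443
Terminal value at year 4: TV = D_4×(1+g_2)/(r−g_2) = 38340.34346/0.11 = 348548.57690
P_0 = D_1/(1+r)^1 + D_2/(1+r)^2 + D_3/(1+r)^3 + D_4/(1+r)^4 + TV/(1+r)^4
    = 19327.63158 + 20192.28878 + 21095.62802 + 22039.37980 + 206368.73809 = 289023.66626

$289023.67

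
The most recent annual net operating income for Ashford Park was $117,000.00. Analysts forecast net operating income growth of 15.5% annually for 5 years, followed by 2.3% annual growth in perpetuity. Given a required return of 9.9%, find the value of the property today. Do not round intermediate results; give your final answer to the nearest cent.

D_1 = 135135.00000
D_2 = 156080.92500
D_3 = 180273.46837
D_4 = 208215.85597
D_5 = 240489.31365
Terminal value at year 5: TV = D_5×(1+g_2)/(r−g_2) = 246020.56786/0.076 = 3237112.73504
P_0 = D_1/(1+r)^1 + D_2/(1+r)^2 + D_3/(1+r)^3 + D_4/(1+r)^4 + D_5/(1+r)^5 + TV/(1+r)^5
    = 122961.78344 + 129227.35202 + 135812.18525 + 142732.55137 + 150005.54762 + 2019153.62128 = 2699893.04098

$2699893.04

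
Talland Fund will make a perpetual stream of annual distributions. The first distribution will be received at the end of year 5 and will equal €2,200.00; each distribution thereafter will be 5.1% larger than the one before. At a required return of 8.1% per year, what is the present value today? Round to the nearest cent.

€53703.01

Value at end of year 4: C₁ / (r − g) = €2,200.00 / (0.081 − 0.051) = €73,333.3333
Discount to today: PV = €73,333.3333 / (1 + 0.081)^4 = €73,333.3333 / 1.365535 = €53,703.01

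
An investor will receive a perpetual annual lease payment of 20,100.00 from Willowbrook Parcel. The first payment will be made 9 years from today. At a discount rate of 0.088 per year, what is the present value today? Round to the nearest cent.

116327.45

Value at end of year 8: C / r = 20,100.00 / 0.088 = 228,409.0909
Discount to today: PV = 228,409.0909 / (1 + 0.088)^8 = 228,409.0909 / 1.963501 = 116,327.45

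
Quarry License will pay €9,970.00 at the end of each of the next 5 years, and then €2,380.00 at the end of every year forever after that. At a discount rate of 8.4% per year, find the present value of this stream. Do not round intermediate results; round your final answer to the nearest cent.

€58321.18

PV of 5-year annuity: €9,970.00 × [1 − (1+0.084)^−5] / 0.084 = 39391.15655
Perpetuity value at year 5: €2,380.00 / 0.084 = 28333.33333
PV of perpetuity: 28333.33333 / (1+0.084)^5 = 18930.02816
Total PV = 39391.15655 + 18930.02816 = 58321.18471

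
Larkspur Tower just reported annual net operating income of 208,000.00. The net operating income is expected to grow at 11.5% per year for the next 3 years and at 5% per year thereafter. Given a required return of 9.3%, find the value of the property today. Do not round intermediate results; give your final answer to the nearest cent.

D_1 = 231920.00000
D_2 = 258590.80000
D_3 = 288328.74200
Terminal value at year 3: TV = D_3×(1+g_2)/(r−g_2) = 302745.17910/0.043 = 7040585.56047
P_0 = D_1/(1+r)^1 + D_2/(1+r)^2 + D_3/(1+r)^3 + TV/(1+r)^3
    = 212186.64227 + 216457.55364 + 220814.43029 + 5391980.27459 = 6041438.90079

6041438.90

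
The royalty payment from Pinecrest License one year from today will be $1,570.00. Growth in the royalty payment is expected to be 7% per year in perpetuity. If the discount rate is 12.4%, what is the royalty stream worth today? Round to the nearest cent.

$29074.07

Growing perpetuity: P = D₁ / (r − g) = $1,570.0000 / (0.124 − 0.07) = $29,074.07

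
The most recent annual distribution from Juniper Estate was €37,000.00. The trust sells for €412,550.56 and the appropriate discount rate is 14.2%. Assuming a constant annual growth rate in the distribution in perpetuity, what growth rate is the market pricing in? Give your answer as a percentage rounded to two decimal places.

4.80%

P = D₀(1+g)/(r−g) ⇒ P(r−g) = D₀(1+g) ⇒ g(P+D₀) = P·r − D₀
g = (P·r − D₀)/(P + D₀) = (€412,550.56×0.142 − €37,000.00) / (€412,550.56 + €37,000.00) = 0.048008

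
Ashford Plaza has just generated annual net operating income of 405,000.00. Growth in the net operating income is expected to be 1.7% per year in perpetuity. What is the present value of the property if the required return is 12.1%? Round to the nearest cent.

3960432.69

D₁ = D₀ × (1 + g) = 405,000.00 × 1.017 = 411,885.0000
Growing perpetuity: P = D₁ / (r − g) = 411,885.0000 / (0.121 − 0.017) = 3,960,432.69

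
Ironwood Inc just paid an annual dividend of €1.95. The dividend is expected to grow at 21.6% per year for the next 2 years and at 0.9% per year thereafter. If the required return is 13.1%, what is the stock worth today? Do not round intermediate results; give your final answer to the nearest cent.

€22.99

D_1 = 2.37120
D_2 = 2.88338
Terminal value at year 2: TV = D_2×(1+g_2)/(r−g_2) = 2.90933/0.122 = 23.84696
P_0 = D_1/(1+r)^1 + D_2/(1+r)^2 + TV/(1+r)^2
    = 2.09655 + 2.25412 + 18.64266 = 22.99333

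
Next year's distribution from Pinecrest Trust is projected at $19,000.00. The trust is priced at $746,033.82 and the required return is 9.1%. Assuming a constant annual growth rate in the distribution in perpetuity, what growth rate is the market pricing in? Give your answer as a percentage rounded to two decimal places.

P = D₁/(r−g) ⇒ g = r − D₁/P = 0.091 − $19,000.00/$746,033.82 = 0.065532

6.55%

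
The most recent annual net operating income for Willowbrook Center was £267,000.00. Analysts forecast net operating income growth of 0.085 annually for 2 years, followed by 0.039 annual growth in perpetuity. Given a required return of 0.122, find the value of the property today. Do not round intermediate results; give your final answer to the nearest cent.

£3633397.33

D_1 = 289695.00000
D_2 = 314319.07500
Terminal value at year 2: TV = D_2×(1+g_2)/(r−g_2) = 326577.51892/0.083 = 3934668.90271
P_0 = D_1/(1+r)^1 + D_2/(1+r)^2 + TV/(1+r)^2
    = 258195.18717 + 249680.72912 + 3125521.41636 = 3633397.33265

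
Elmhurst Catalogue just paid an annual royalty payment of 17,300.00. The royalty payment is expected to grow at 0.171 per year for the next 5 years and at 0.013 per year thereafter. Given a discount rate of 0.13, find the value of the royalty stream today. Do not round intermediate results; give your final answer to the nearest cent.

D_1 = 20258.30000
D_2 = 23722.46930
D_3 = 27779.01155
D_4 = 32529.22253
D_5 = 38091.71958
Terminal value at year 5: TV = D_5×(1+g_2)/(r−g_2) = 38586.91193/0.117 = 329802.66608
P_0 = D_1/(1+r)^1 + D_2/(1+r)^2 + D_3/(1+r)^3 + D_4/(1+r)^4 + D_5/(1+r)^5 + TV/(1+r)^5
    = 17927.69912 + 18578.17315 + 19252.24846 + 19950.78137 + 20674.65928 + 179003.67394 = 275387.23532

275387.24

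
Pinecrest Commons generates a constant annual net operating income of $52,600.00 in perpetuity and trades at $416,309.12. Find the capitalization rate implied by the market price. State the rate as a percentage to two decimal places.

P = C/r ⇒ r = C/P = $52,600.00/$416,309.12 = 0.126348

12.63%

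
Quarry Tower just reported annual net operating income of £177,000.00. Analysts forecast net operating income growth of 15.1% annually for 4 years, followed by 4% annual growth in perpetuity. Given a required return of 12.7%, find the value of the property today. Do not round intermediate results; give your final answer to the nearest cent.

£3048438.88

D_1 = 203727.00000
D_2 = 234489.77700
D_3 = 269897.73333
D_4 = 310652.29106
Terminal value at year 4: TV = D_4×(1+g_2)/(r−g_2) = 323078.38270/0.087 = 3713544.62876
P_0 = D_1/(1+r)^1 + D_2/(1+r)^2 + D_3/(1+r)^3 + D_4/(1+r)^4 + TV/(1+r)^4
    = 180769.29902 + 184618.86706 + 188550.41347 + 192565.68404 + 2301934.61377 = 3048438.87737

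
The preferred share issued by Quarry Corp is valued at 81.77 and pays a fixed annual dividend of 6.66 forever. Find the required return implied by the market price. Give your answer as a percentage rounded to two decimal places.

P = C/r ⇒ r = C/P = 6.66/81.77 = 0.081448

8.14%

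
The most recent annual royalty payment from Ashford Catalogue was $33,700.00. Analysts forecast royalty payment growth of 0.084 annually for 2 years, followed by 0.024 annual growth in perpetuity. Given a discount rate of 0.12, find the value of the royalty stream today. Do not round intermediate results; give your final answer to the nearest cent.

D_1 = 36530.80000
D_2 = 39599.38720
Terminal value at year 2: TV = D_2×(1+g_2)/(r−g_2) = 40549.77249/0.096 = 422393.46347
P_0 = D_1/(1+r)^1 + D_2/(1+r)^2 + TV/(1+r)^2
    = 32616.78571 + 31568.38903 + 336729.48299 = 400914.65774

$400914.66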